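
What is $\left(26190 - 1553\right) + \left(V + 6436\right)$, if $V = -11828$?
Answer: $19245$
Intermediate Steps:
$\left(26190 - 1553\right) + \left(V + 6436\right) = \left(26190 - 1553\right) + \left(-11828 + 6436\right) = 24637 - 5392 = 19245$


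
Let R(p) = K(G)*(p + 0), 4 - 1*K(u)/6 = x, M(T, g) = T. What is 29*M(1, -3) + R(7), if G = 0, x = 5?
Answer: -13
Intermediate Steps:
K(u) = -6 (K(u) = 24 - 6*5 = 24 - 30 = -6)
R(p) = -6*p (R(p) = -6*(p + 0) = -6*p)
29*M(1, -3) + R(7) = 29*1 - 6*7 = 29 - 42 = -13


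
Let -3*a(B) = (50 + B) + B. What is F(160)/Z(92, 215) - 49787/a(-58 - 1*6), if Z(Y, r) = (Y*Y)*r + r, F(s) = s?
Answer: -18122218233/9463870 ≈ -1914.9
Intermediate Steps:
a(B) = -50/3 - 2*B/3 (a(B) = -((50 + B) + B)/3 = -(50 + 2*B)/3 = -50/3 - 2*B/3)
Z(Y, r) = r + r*Y² (Z(Y, r) = Y²*r + r = r*Y² + r = r + r*Y²)
F(160)/Z(92, 215) - 49787/a(-58 - 1*6) = 160/((215*(1 + 92²))) - 49787/(-50/3 - 2*(-58 - 1*6)/3) = 160/((215*(1 + 8464))) - 49787/(-50/3 - 2*(-58 - 6)/3) = 160/((215*8465)) - 49787/(-50/3 - ⅔*(-64)) = 160/1819975 - 49787/(-50/3 + 128/3) = 160*(1/1819975) - 49787/26 = 32/363995 - 49787*1/26 = 32/363995 - 49787/26 = -18122218233/9463870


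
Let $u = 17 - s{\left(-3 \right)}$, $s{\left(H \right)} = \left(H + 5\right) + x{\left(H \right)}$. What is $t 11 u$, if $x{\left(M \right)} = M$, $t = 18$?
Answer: $3564$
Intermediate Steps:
$s{\left(H \right)} = 5 + 2 H$ ($s{\left(H \right)} = \left(H + 5\right) + H = \left(5 + H\right) + H = 5 + 2 H$)
$u = 18$ ($u = 17 - \left(5 + 2 \left(-3\right)\right) = 17 - \left(5 - 6\right) = 17 - -1 = 17 + 1 = 18$)
$t 11 u = 18 \cdot 11 \cdot 18 = 198 \cdot 18 = 3564$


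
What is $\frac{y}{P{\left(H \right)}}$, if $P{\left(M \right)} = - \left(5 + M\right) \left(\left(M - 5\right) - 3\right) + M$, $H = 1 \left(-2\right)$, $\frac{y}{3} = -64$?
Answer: $- \frac{48}{7} \approx -6.8571$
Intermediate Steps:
$y = -192$ ($y = 3 \left(-64\right) = -192$)
$H = -2$
$P{\left(M \right)} = M - \left(-8 + M\right) \left(5 + M\right)$ ($P{\left(M \right)} = - \left(5 + M\right) \left(\left(-5 + M\right) - 3\right) + M = - \left(5 + M\right) \left(-8 + M\right) + M = - \left(-8 + M\right) \left(5 + M\right) + M = M - \left(-8 + M\right) \left(5 + M\right)$)
$\frac{y}{P{\left(H \right)}} = - \frac{192}{40 - \left(-2\right)^{2} + 4 \left(-2\right)} = - \frac{192}{40 - 4 - 8} = - \frac{192}{28} = \left(-192\right) \frac{1}{28} = - \frac{48}{7}$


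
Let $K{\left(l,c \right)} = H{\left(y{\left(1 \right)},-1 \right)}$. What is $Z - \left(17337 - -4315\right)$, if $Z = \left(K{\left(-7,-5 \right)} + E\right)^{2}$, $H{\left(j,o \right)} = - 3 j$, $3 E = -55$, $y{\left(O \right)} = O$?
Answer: $- \frac{190772}{9} \approx -21197.0$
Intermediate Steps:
$E = - \frac{55}{3}$ ($E = \frac{1}{3} \left(-55\right) = - \frac{55}{3} \approx -18.333$)
$K{\left(l,c \right)} = -3$ ($K{\left(l,c \right)} = \left(-3\right) 1 = -3$)
$Z = \frac{4096}{9}$ ($Z = \left(-3 - \frac{55}{3}\right)^{2} = \left(- \frac{64}{3}\right)^{2} = \frac{4096}{9} \approx 455.11$)
$Z - \left(17337 - -4315\right) = \frac{4096}{9} - \left(17337 - -4315\right) = \frac{4096}{9} - \left(17337 + 4315\right) = \frac{4096}{9} - 21652 = - \frac{190772}{9}$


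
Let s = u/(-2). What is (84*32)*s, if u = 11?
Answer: -14784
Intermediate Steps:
s = -11/2 (s = 11/(-2) = 11*(-½) = -11/2 ≈ -5.5000)
(84*32)*s = (84*32)*(-11/2) = 2688*(-11/2) = -14784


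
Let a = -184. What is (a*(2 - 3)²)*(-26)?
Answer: 4784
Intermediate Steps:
(a*(2 - 3)²)*(-26) = -184*(2 - 3)²*(-26) = -184*(-1)²*(-26) = -184*1*(-26) = -184*(-26) = 4784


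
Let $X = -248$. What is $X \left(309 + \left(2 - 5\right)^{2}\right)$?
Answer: $-78864$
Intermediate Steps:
$X \left(309 + \left(2 - 5\right)^{2}\right) = - 248 \left(309 + \left(2 - 5\right)^{2}\right) = - 248 \left(309 + \left(-3\right)^{2}\right) = - 248 \left(309 + 9\right) = \left(-248\right) 318 = -78864$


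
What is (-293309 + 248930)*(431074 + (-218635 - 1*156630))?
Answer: -2476747611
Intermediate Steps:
(-293309 + 248930)*(431074 + (-218635 - 1*156630)) = -44379*(431074 + (-218635 - 156630)) = -44379*(431074 - 375265) = -44379*55809 = -2476747611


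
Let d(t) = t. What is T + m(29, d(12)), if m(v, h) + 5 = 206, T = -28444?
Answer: -28243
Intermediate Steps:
m(v, h) = 201 (m(v, h) = -5 + 206 = 201)
T + m(29, d(12)) = -28444 + 201 = -28243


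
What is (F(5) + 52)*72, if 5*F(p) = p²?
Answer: 4104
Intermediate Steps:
F(p) = p²/5
(F(5) + 52)*72 = ((⅕)*5² + 52)*72 = ((⅕)*25 + 52)*72 = (5 + 52)*72 = 57*72 = 4104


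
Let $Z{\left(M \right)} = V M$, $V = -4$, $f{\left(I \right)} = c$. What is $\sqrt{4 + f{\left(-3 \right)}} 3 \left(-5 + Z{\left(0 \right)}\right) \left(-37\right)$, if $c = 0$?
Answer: $1110$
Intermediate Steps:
$f{\left(I \right)} = 0$
$Z{\left(M \right)} = - 4 M$
$\sqrt{4 + f{\left(-3 \right)}} 3 \left(-5 + Z{\left(0 \right)}\right) \left(-37\right) = \sqrt{4 + 0} \cdot 3 \left(-5 - 0\right) \left(-37\right) = \sqrt{4} \cdot 3 \left(-5 + 0\right) \left(-37\right) = 2 \cdot 3 \left(-5\right) \left(-37\right) = 2 \left(-15\right) \left(-37\right) = \left(-30\right) \left(-37\right) = 1110$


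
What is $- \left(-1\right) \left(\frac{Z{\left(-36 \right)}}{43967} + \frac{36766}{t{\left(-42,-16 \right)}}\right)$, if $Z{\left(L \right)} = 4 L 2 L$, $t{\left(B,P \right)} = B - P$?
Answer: $- \frac{808110577}{571571} \approx -1413.8$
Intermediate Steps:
$Z{\left(L \right)} = 8 L^{2}$ ($Z{\left(L \right)} = 4 \cdot 2 L L = 8 L L = 8 L^{2}$)
$- \left(-1\right) \left(\frac{Z{\left(-36 \right)}}{43967} + \frac{36766}{t{\left(-42,-16 \right)}}\right) = - \left(-1\right) \left(\frac{8 \left(-36\right)^{2}}{43967} + \frac{36766}{-42 - -16}\right) = - \left(-1\right) \left(8 \cdot 1296 \cdot \frac{1}{43967} + \frac{36766}{-42 + 16}\right) = - \left(-1\right) \left(10368 \cdot \frac{1}{43967} + \frac{36766}{-26}\right) = - \left(-1\right) \left(\frac{10368}{43967} + 36766 \left(- \frac{1}{26}\right)\right) = - \left(-1\right) \left(\frac{10368}{43967} - \frac{18383}{13}\right) = - \frac{\left(-1\right) \left(-808110577\right)}{571571} = \left(-1\right) \frac{808110577}{571571} = - \frac{808110577}{571571}$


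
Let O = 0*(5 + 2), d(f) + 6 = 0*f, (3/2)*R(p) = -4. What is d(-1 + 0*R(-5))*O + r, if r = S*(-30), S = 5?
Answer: -150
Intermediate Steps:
R(p) = -8/3 (R(p) = (⅔)*(-4) = -8/3)
d(f) = -6 (d(f) = -6 + 0*f = -6 + 0 = -6)
r = -150 (r = 5*(-30) = -150)
O = 0 (O = 0*7 = 0)
d(-1 + 0*R(-5))*O + r = -6*0 - 150 = 0 - 150 = -150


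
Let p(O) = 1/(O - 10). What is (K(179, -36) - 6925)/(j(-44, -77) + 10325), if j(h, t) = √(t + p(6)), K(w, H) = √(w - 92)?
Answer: -286002500/426422809 + 41300*√87/426422809 - 6*I*√2987/426422809 + 13850*I*√309/426422809 ≈ -0.6698 + 0.00057017*I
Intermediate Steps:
p(O) = 1/(-10 + O)
K(w, H) = √(-92 + w)
j(h, t) = √(-¼ + t) (j(h, t) = √(t + 1/(-10 + 6)) = √(t + 1/(-4)) = √(t - ¼) = √(-¼ + t))
(K(179, -36) - 6925)/(j(-44, -77) + 10325) = (√(-92 + 179) - 6925)/(√(-1 + 4*(-77))/2 + 10325) = (√87 - 6925)/(√(-1 - 308)/2 + 10325) = (-6925 + √87)/(√(-309)/2 + 10325) = (-6925 + √87)/((I*√309)/2 + 10325) = (-6925 + √87)/(I*√309/2 + 10325) = (-6925 + √87)/(10325 + I*√309/2)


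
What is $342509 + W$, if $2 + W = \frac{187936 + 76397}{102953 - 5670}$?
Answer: $\frac{33320372814}{97283} \approx 3.4251 \cdot 10^{5}$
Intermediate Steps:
$W = \frac{69767}{97283}$ ($W = -2 + \frac{187936 + 76397}{102953 - 5670} = -2 + \frac{264333}{97283} = \frac{69767}{97283} \approx 0.71716$)
$342509 + W = 342509 + \frac{69767}{97283} = \frac{33320372814}{97283}$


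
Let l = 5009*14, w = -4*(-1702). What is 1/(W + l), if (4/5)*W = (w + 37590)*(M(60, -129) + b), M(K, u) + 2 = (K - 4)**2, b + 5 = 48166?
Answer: 2/5693628777 ≈ 3.5127e-10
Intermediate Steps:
b = 48161 (b = -5 + 48166 = 48161)
w = 6808
M(K, u) = -2 + (-4 + K)**2 (M(K, u) = -2 + (K - 4)**2 = -2 + (-4 + K)**2)
W = 5693488525/2 (W = 5*((6808 + 37590)*((-2 + (-4 + 60)**2) + 48161))/4 = 5*(44398*((-2 + 56**2) + 48161))/4 = 5*(44398*((-2 + 3136) + 48161))/4 = 5*(44398*(3134 + 48161))/4 = 5*(44398*51295)/4 = (5/4)*2277395410 = 5693488525/2 ≈ 2.8467e+9)
l = 70126
1/(W + l) = 1/(5693488525/2 + 70126) = 1/(5693628777/2) = 2/5693628777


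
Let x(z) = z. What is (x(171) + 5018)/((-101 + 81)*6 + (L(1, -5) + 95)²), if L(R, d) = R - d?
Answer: 5189/10081 ≈ 0.51473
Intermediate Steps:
(x(171) + 5018)/((-101 + 81)*6 + (L(1, -5) + 95)²) = (171 + 5018)/((-101 + 81)*6 + ((1 - 1*(-5)) + 95)²) = 5189/(-20*6 + ((1 + 5) + 95)²) = 5189/(-120 + (6 + 95)²) = 5189/(-120 + 101²) = 5189/(-120 + 10201) = 5189/10081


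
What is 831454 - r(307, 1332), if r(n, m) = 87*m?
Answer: 715570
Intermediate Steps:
831454 - r(307, 1332) = 831454 - 87*1332 = 831454 - 1*115884 = 831454 - 115884 = 715570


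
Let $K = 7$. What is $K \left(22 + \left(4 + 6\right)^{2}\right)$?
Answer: $854$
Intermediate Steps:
$K \left(22 + \left(4 + 6\right)^{2}\right) = 7 \left(22 + \left(4 + 6\right)^{2}\right) = 7 \left(22 + 10^{2}\right) = 7 \left(22 + 100\right) = 7 \cdot 122 = 854$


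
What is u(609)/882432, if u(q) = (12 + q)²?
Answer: 42849/98048 ≈ 0.43702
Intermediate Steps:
u(609)/882432 = (12 + 609)²/882432 = 621²*(1/882432) = 385641*(1/882432) = 42849/98048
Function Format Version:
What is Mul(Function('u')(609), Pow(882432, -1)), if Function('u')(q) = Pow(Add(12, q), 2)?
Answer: Rational(42849, 98048) ≈ 0.43702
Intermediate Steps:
Mul(Function('u')(609), Pow(882432, -1)) = Mul(Pow(Add(12, 609), 2), Pow(882432, -1)) = Mul(Pow(621, 2), Rational(1, 882432)) = Mul(385641, Rational(1, 882432)) = Rational(42849, 98048)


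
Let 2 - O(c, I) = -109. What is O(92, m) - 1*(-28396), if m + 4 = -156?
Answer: 28507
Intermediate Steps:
m = -160 (m = -4 - 156 = -160)
O(c, I) = 111 (O(c, I) = 2 - 1*(-109) = 2 + 109 = 111)
O(92, m) - 1*(-28396) = 111 - 1*(-28396) = 111 + 28396 = 28507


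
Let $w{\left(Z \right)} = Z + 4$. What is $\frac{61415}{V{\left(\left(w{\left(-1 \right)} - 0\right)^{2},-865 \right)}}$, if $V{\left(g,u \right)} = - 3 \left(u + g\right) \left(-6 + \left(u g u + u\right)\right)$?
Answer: $\frac{61415}{17290739472} \approx 3.5519 \cdot 10^{-6}$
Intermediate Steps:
$w{\left(Z \right)} = 4 + Z$
$V{\left(g,u \right)} = \left(- 3 g - 3 u\right) \left(-6 + u + g u^{2}\right)$ ($V{\left(g,u \right)} = - 3 \left(g + u\right) \left(-6 + \left(g u u + u\right)\right) = \left(- 3 g - 3 u\right) \left(-6 + \left(g u^{2} + u\right)\right) = \left(- 3 g - 3 u\right) \left(-6 + \left(u + g u^{2}\right)\right) = \left(- 3 g - 3 u\right) \left(-6 + u + g u^{2}\right)$)
$\frac{61415}{V{\left(\left(w{\left(-1 \right)} - 0\right)^{2},-865 \right)}} = \frac{61415}{- 3 \left(-865\right)^{2} + 18 \left(\left(4 - 1\right) - 0\right)^{2} + 18 \left(-865\right) - 3 \left(\left(4 - 1\right) - 0\right)^{2} \left(-865\right) - 3 \left(\left(4 - 1\right) - 0\right)^{2} \left(-865\right)^{3} - 3 \left(\left(\left(4 - 1\right) - 0\right)^{2}\right)^{2} \left(-865\right)^{2}} = \frac{61415}{\left(-3\right) 748225 + 18 \left(3 + \left(-7 + 7\right)\right)^{2} - 15570 - 3 \left(3 + \left(-7 + 7\right)\right)^{2} \left(-865\right) - 3 \left(3 + \left(-7 + 7\right)\right)^{2} \left(-647214625\right) - 3 \left(\left(3 + \left(-7 + 7\right)\right)^{2}\right)^{2} \cdot 748225} = \frac{61415}{-2244675 + 18 \left(3 + 0\right)^{2} - 15570 - 3 \left(3 + 0\right)^{2} \left(-865\right) - 3 \left(3 + 0\right)^{2} \left(-647214625\right) - 3 \left(\left(3 + 0\right)^{2}\right)^{2} \cdot 748225} = \frac{61415}{-2244675 + 18 \cdot 3^{2} - 15570 - 3 \cdot 3^{2} \left(-865\right) - 3 \cdot 3^{2} \left(-647214625\right) - 3 \left(3^{2}\right)^{2} \cdot 748225} = \frac{61415}{-2244675 + 18 \cdot 9 - 15570 - 27 \left(-865\right) - 27 \left(-647214625\right) - 3 \cdot 9^{2} \cdot 748225} = \frac{61415}{-2244675 + 162 - 15570 + 23355 + 17474794875 - 243 \cdot 748225} = \frac{61415}{-2244675 + 162 - 15570 + 23355 + 17474794875 - 181818675} = \frac{61415}{17290739472}$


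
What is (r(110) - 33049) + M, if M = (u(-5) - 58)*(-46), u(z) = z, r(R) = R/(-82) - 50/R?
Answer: -13598911/451 ≈ -30153.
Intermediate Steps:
r(R) = -50/R - R/82 (r(R) = R*(-1/82) - 50/R = -R/82 - 50/R = -50/R - R/82)
M = 2898 (M = (-5 - 58)*(-46) = -63*(-46) = 2898)
(r(110) - 33049) + M = ((-50/110 - 1/82*110) - 33049) + 2898 = ((-50*1/110 - 55/41) - 33049) + 2898 = ((-5/11 - 55/41) - 33049) + 2898 = (-810/451 - 33049) + 2898 = -14905909/451 + 2898 = -13598911/451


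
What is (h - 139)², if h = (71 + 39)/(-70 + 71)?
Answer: 841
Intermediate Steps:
h = 110 (h = 110/1 = 110*1 = 110)
(h - 139)² = (110 - 139)² = (-29)² = 841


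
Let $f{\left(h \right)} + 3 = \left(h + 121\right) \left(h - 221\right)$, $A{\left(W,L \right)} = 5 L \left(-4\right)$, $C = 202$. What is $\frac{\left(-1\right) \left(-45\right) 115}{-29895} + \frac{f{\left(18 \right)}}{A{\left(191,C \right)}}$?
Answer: $\frac{2742433}{402586} \approx 6.812$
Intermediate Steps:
$A{\left(W,L \right)} = - 20 L$
$f{\left(h \right)} = -3 + \left(-221 + h\right) \left(121 + h\right)$ ($f{\left(h \right)} = -3 + \left(h + 121\right) \left(h - 221\right) = -3 + \left(121 + h\right) \left(-221 + h\right) = -3 + \left(-221 + h\right) \left(121 + h\right)$)
$\frac{\left(-1\right) \left(-45\right) 115}{-29895} + \frac{f{\left(18 \right)}}{A{\left(191,C \right)}} = \frac{\left(-1\right) \left(-45\right) 115}{-29895} + \frac{-26744 + 18^{2} - 1800}{\left(-20\right) 202} = 45 \cdot 115 \left(- \frac{1}{29895}\right) + \frac{-26744 + 324 - 1800}{-4040} = 5175 \left(- \frac{1}{29895}\right) - - \frac{1411}{202} = - \frac{345}{1993} + \frac{1411}{202} = \frac{2742433}{402586}$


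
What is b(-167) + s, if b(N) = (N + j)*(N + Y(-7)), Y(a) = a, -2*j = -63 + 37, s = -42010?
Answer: -15214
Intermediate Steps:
j = 13 (j = -(-63 + 37)/2 = -½*(-26) = 13)
b(N) = (-7 + N)*(13 + N) (b(N) = (N + 13)*(N - 7) = (13 + N)*(-7 + N) = (-7 + N)*(13 + N))
b(-167) + s = (-91 + (-167)² + 6*(-167)) - 42010 = (-91 + 27889 - 1002) - 42010 = 26796 - 42010 = -15214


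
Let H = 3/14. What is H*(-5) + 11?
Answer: 139/14 ≈ 9.9286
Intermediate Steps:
H = 3/14 (H = 3*(1/14) = 3/14 ≈ 0.21429)
H*(-5) + 11 = (3/14)*(-5) + 11 = -15/14 + 11 = 139/14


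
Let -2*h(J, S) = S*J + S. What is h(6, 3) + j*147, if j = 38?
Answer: 11151/2 ≈ 5575.5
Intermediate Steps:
h(J, S) = -S/2 - J*S/2 (h(J, S) = -(S*J + S)/2 = -(J*S + S)/2 = -(S + J*S)/2 = -S/2 - J*S/2)
h(6, 3) + j*147 = -½*3*(1 + 6) + 38*147 = -½*3*7 + 5586 = -21/2 + 5586 = 11151/2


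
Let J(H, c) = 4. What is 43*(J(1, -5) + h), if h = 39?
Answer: 1849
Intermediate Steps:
43*(J(1, -5) + h) = 43*(4 + 39) = 43*43 = 1849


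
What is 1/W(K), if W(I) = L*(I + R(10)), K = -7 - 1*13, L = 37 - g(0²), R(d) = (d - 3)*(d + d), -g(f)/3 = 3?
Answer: 1/5520 ≈ 0.00018116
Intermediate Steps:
g(f) = -9 (g(f) = -3*3 = -9)
R(d) = 2*d*(-3 + d) (R(d) = (-3 + d)*(2*d) = 2*d*(-3 + d))
L = 46 (L = 37 - 1*(-9) = 37 + 9 = 46)
K = -20 (K = -7 - 13 = -20)
W(I) = 6440 + 46*I (W(I) = 46*(I + 2*10*(-3 + 10)) = 46*(I + 2*10*7) = 46*(I + 140) = 46*(140 + I) = 6440 + 46*I)
1/W(K) = 1/(6440 + 46*(-20)) = 1/(6440 - 920) = 1/5520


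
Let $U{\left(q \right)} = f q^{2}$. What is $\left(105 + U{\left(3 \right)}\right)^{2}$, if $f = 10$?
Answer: $38025$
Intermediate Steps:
$U{\left(q \right)} = 10 q^{2}$
$\left(105 + U{\left(3 \right)}\right)^{2} = \left(105 + 10 \cdot 3^{2}\right)^{2} = \left(105 + 10 \cdot 9\right)^{2} = \left(105 + 90\right)^{2} = 195^{2} = 38025$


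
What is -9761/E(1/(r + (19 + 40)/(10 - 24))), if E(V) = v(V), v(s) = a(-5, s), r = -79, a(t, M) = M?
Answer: 11371565/14 ≈ 8.1226e+5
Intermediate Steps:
v(s) = s
E(V) = V
-9761/E(1/(r + (19 + 40)/(10 - 24))) = -(-771119 + 9761*(19 + 40)/(10 - 24)) = -9761/(1/(-79 + 59/(-14))) = -9761/(1/(-79 + 59*(-1/14))) = -9761/(1/(-79 - 59/14)) = -9761/(1/(-1165/14)) = -9761/(-14/1165) = -9761*(-1165/14) = 11371565/14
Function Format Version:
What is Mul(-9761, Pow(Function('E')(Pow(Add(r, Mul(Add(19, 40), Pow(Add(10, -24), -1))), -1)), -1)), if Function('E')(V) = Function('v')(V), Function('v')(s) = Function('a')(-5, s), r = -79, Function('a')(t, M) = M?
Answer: Rational(11371565, 14) ≈ 8.1226e+5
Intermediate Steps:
Function('v')(s) = s
Function('E')(V) = V
Mul(-9761, Pow(Function('E')(Pow(Add(r, Mul(Add(19, 40), Pow(Add(10, -24), -1))), -1)), -1)) = Mul(-9761, Pow(Pow(Add(-79, Mul(Add(19, 40), Pow(Add(10, -24), -1))), -1), -1)) = Mul(-9761, Pow(Pow(Add(-79, Mul(59, Pow(-14, -1))), -1), -1)) = Mul(-9761, Pow(Pow(Add(-79, Mul(59, Rational(-1, 14))), -1), -1)) = Mul(-9761, Pow(Pow(Add(-79, Rational(-59, 14)), -1), -1)) = Mul(-9761, Pow(Pow(Rational(-1165, 14), -1), -1)) = Mul(-9761, Pow(Rational(-14, 1165), -1)) = Mul(-9761, Rational(-1165, 14)) = Rational(11371565, 14)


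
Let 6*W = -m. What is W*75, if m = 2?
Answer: -25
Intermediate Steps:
W = -1/3 (W = (-1*2)/6 = (1/6)*(-2) = -1/3 ≈ -0.33333)
W*75 = -1/3*75 = -25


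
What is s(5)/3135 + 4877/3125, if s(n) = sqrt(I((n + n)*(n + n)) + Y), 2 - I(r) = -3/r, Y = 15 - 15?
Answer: 4877/3125 + sqrt(203)/31350 ≈ 1.5611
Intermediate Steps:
Y = 0
I(r) = 2 + 3/r (I(r) = 2 - (-3)/r = 2 + 3/r)
s(n) = sqrt(2 + 3/(4*n**2)) (s(n) = sqrt((2 + 3/(((n + n)*(n + n)))) + 0) = sqrt((2 + 3/(((2*n)*(2*n)))) + 0) = sqrt((2 + 3/((4*n**2))) + 0) = sqrt((2 + 3*(1/(4*n**2))) + 0) = sqrt((2 + 3/(4*n**2)) + 0) = sqrt(2 + 3/(4*n**2)))
s(5)/3135 + 4877/3125 = (sqrt(8 + 3/5**2)/2)/3135 + 4877/3125 = (sqrt(8 + 3*(1/25))/2)*(1/3135) + 4877*(1/3125) = (sqrt(8 + 3/25)/2)*(1/3135) + 4877/3125 = (sqrt(203/25)/2)*(1/3135) + 4877/3125 = ((sqrt(203)/5)/2)*(1/3135) + 4877/3125 = (sqrt(203)/10)*(1/3135) + 4877/3125 = sqrt(203)/31350 + 4877/3125 = 4877/3125 + sqrt(203)/31350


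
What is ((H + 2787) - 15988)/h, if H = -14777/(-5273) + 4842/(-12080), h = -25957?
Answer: 420361105773/826702416440 ≈ 0.50848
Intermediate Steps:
H = 76487147/31848920 (H = -14777*(-1/5273) + 4842*(-1/12080) = 14777/5273 - 2421/6040 = 76487147/31848920 ≈ 2.4016)
((H + 2787) - 15988)/h = ((76487147/31848920 + 2787) - 15988)/(-25957) = (88839427187/31848920 - 15988)*(-1/25957) = -420361105773/31848920*(-1/25957) = 420361105773/826702416440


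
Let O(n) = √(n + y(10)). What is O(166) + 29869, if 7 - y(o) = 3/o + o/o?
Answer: 29869 + √17170/10 ≈ 29882.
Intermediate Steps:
y(o) = 6 - 3/o (y(o) = 7 - (3/o + o/o) = 7 - (3/o + 1) = 7 - (1 + 3/o) = 7 + (-1 - 3/o) = 6 - 3/o)
O(n) = √(57/10 + n) (O(n) = √(n + (6 - 3/10)) = √(n + 57/10) = √(57/10 + n))
O(166) + 29869 = √(570 + 100*166)/10 + 29869 = √(570 + 16600)/10 + 29869 = √17170/10 + 29869 = 29869 + √17170/10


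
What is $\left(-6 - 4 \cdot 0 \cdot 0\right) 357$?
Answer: $-2142$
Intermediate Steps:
$\left(-6 - 4 \cdot 0 \cdot 0\right) 357 = \left(-6 - 0\right) 357 = \left(-6 + 0\right) 357 = \left(-6\right) 357 = -2142$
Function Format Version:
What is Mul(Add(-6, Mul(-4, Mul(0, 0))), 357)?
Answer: -2142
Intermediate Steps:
Mul(Add(-6, Mul(-4, Mul(0, 0))), 357) = Mul(Add(-6, Mul(-4, 0)), 357) = Mul(Add(-6, 0), 357) = Mul(-6, 357) = -2142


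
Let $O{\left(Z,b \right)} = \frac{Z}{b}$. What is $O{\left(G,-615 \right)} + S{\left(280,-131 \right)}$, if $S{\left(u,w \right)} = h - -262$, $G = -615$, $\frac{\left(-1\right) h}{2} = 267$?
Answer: $-271$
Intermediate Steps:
$h = -534$ ($h = \left(-2\right) 267 = -534$)
$S{\left(u,w \right)} = -272$ ($S{\left(u,w \right)} = -534 - -262 = -534 + 262 = -272$)
$O{\left(G,-615 \right)} + S{\left(280,-131 \right)} = - \frac{615}{-615} - 272 = \left(-615\right) \left(- \frac{1}{615}\right) - 272 = 1 - 272 = -271$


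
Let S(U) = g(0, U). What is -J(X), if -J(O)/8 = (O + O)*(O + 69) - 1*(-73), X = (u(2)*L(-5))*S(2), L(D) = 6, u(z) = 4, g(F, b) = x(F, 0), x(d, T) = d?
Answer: 584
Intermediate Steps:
g(F, b) = F
S(U) = 0
X = 0 (X = (4*6)*0 = 24*0 = 0)
J(O) = -584 - 16*O*(69 + O) (J(O) = -8*((O + O)*(O + 69) - 1*(-73)) = -8*((2*O)*(69 + O) + 73) = -8*(2*O*(69 + O) + 73) = -8*(73 + 2*O*(69 + O)) = -584 - 16*O*(69 + O))
-J(X) = -(-584 - 1104*0 - 16*0²) = -(-584 + 0 - 16*0) = -(-584 + 0 + 0) = -1*(-584) = 584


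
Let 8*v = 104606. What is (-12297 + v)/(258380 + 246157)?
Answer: 3115/2018148 ≈ 0.0015435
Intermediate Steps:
v = 52303/4 (v = (⅛)*104606 = 52303/4 ≈ 13076.)
(-12297 + v)/(258380 + 246157) = (-12297 + 52303/4)/(258380 + 246157) = (3115/4)/504537 = (3115/4)*(1/504537) = 3115/2018148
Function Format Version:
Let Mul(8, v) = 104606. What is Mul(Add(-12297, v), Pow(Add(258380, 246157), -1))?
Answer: Rational(3115, 2018148) ≈ 0.0015435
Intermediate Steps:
v = Rational(52303, 4) (v = Mul(Rational(1, 8), 104606) = Rational(52303, 4) ≈ 13076.)
Mul(Add(-12297, v), Pow(Add(258380, 246157), -1)) = Mul(Add(-12297, Rational(52303, 4)), Pow(Add(258380, 246157), -1)) = Mul(Rational(3115, 4), Pow(504537, -1)) = Mul(Rational(3115, 4), Rational(1, 504537)) = Rational(3115, 2018148)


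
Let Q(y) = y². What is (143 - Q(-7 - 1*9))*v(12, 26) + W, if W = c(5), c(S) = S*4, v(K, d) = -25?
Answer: 2845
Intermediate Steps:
c(S) = 4*S
W = 20 (W = 4*5 = 20)
(143 - Q(-7 - 1*9))*v(12, 26) + W = (143 - (-7 - 1*9)²)*(-25) + 20 = (143 - (-7 - 9)²)*(-25) + 20 = (143 - 1*(-16)²)*(-25) + 20 = (143 - 1*256)*(-25) + 20 = (143 - 256)*(-25) + 20 = -113*(-25) + 20 = 2825 + 20 = 2845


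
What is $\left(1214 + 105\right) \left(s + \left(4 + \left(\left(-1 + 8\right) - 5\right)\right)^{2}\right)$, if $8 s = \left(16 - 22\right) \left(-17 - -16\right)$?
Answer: $\frac{193893}{4} \approx 48473.0$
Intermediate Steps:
$s = \frac{3}{4}$ ($s = \frac{\left(16 - 22\right) \left(-17 - -16\right)}{8} = \frac{\left(-6\right) \left(-17 + 16\right)}{8} = \frac{\left(-6\right) \left(-1\right)}{8} = \frac{1}{8} \cdot 6 = \frac{3}{4} \approx 0.75$)
$\left(1214 + 105\right) \left(s + \left(4 + \left(\left(-1 + 8\right) - 5\right)\right)^{2}\right) = \left(1214 + 105\right) \left(\frac{3}{4} + \left(4 + \left(\left(-1 + 8\right) - 5\right)\right)^{2}\right) = 1319 \left(\frac{3}{4} + \left(4 + \left(7 - 5\right)\right)^{2}\right) = 1319 \left(\frac{3}{4} + \left(4 + 2\right)^{2}\right) = 1319 \left(\frac{3}{4} + 6^{2}\right) = 1319 \left(\frac{3}{4} + 36\right) = 1319 \cdot \frac{147}{4} = \frac{193893}{4}$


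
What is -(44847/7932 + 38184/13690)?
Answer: -4129869/489140 ≈ -8.4431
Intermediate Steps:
-(44847/7932 + 38184/13690) = -(44847*(1/7932) + 38184*(1/13690)) = -(14949/2644 + 516/185) = -1*4129869/489140 = -4129869/489140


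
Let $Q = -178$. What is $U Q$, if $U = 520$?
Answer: $-92560$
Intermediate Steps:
$U Q = 520 \left(-178\right) = -92560$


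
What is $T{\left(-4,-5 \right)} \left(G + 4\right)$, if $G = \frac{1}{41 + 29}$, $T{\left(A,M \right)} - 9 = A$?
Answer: $\frac{281}{14} \approx 20.071$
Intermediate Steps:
$T{\left(A,M \right)} = 9 + A$
$G = \frac{1}{70} \approx 0.014286$
$T{\left(-4,-5 \right)} \left(G + 4\right) = \left(9 - 4\right) \left(\frac{1}{70} + 4\right) = 5 \cdot \frac{281}{70} = \frac{281}{14}$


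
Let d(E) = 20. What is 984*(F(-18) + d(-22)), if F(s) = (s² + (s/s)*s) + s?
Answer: 303072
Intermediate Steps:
F(s) = s² + 2*s (F(s) = (s² + 1*s) + s = (s² + s) + s = (s + s²) + s = s² + 2*s)
984*(F(-18) + d(-22)) = 984*(-18*(2 - 18) + 20) = 984*(-18*(-16) + 20) = 984*(288 + 20) = 984*308 = 303072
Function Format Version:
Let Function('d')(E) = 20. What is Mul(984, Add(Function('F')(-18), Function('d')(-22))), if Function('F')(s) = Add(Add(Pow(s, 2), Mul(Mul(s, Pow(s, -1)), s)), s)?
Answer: 303072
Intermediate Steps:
Function('F')(s) = Add(Pow(s, 2), Mul(2, s)) (Function('F')(s) = Add(Add(Pow(s, 2), Mul(1, s)), s) = Add(Add(Pow(s, 2), s), s) = Add(Add(s, Pow(s, 2)), s) = Add(Pow(s, 2), Mul(2, s)))
Mul(984, Add(Function('F')(-18), Function('d')(-22))) = Mul(984, Add(Mul(-18, Add(2, -18)), 20)) = Mul(984, Add(Mul(-18, -16), 20)) = Mul(984, Add(288, 20)) = Mul(984, 308) = 303072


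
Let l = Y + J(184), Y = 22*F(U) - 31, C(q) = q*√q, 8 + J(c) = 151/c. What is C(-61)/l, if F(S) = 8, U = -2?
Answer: -11224*I*√61/25359 ≈ -3.4568*I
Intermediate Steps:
J(c) = -8 + 151/c
C(q) = q^(3/2)
Y = 145 (Y = 22*8 - 31 = 176 - 31 = 145)
l = 25359/184 (l = 145 + (-8 + 151/184) = 145 - 1321/184 = 25359/184 ≈ 137.82)
C(-61)/l = (-61)^(3/2)/(25359/184) = -61*I*√61*(184/25359) = -11224*I*√61/25359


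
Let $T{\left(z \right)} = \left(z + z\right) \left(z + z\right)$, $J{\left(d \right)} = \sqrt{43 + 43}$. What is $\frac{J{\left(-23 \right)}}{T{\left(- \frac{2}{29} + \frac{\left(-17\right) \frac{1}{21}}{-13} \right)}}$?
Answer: $\frac{62678889 \sqrt{86}}{11236} \approx 51732.0$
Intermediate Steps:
$J{\left(d \right)} = \sqrt{86}$
$T{\left(z \right)} = 4 z^{2}$ ($T{\left(z \right)} = 2 z 2 z = 4 z^{2}$)
$\frac{J{\left(-23 \right)}}{T{\left(- \frac{2}{29} + \frac{\left(-17\right) \frac{1}{21}}{-13} \right)}} = \frac{\sqrt{86}}{4 \left(- \frac{2}{29} + \frac{\left(-17\right) \frac{1}{21}}{-13}\right)^{2}} = \frac{\sqrt{86}}{4 \left(\left(-2\right) \frac{1}{29} + \left(-17\right) \frac{1}{21} \left(- \frac{1}{13}\right)\right)^{2}} = \frac{\sqrt{86}}{4 \left(- \frac{2}{29} - - \frac{17}{273}\right)^{2}} = \frac{\sqrt{86}}{4 \left(- \frac{2}{29} + \frac{17}{273}\right)^{2}} = \frac{\sqrt{86}}{4 \left(- \frac{53}{7917}\right)^{2}} = \frac{\sqrt{86}}{4 \cdot \frac{2809}{62678889}} = \frac{\sqrt{86}}{\frac{11236}{62678889}} = \sqrt{86} \cdot \frac{62678889}{11236} = \frac{62678889 \sqrt{86}}{11236}$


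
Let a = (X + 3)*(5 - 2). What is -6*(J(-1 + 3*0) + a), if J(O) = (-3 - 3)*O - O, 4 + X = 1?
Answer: -42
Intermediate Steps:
X = -3 (X = -4 + 1 = -3)
J(O) = -7*O (J(O) = -6*O - O = -7*O)
a = 0 (a = (-3 + 3)*(5 - 2) = 0*3 = 0)
-6*(J(-1 + 3*0) + a) = -6*(-7*(-1 + 3*0) + 0) = -6*(-7*(-1 + 0) + 0) = -6*(-7*(-1) + 0) = -6*(7 + 0) = -6*7 = -42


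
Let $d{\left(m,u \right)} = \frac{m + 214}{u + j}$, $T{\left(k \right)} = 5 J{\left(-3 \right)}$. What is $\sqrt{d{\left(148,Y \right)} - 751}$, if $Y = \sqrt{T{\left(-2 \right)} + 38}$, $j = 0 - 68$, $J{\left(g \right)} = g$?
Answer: $\frac{\sqrt{-51430 + 751 \sqrt{23}}}{\sqrt{68 - \sqrt{23}}} \approx 27.509 i$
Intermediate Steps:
$j = -68$
$T{\left(k \right)} = -15$ ($T{\left(k \right)} = 5 \left(-3\right) = -15$)
$Y = \sqrt{23}$ ($Y = \sqrt{-15 + 38} = \sqrt{23} \approx 4.7958$)
$d{\left(m,u \right)} = \frac{214 + m}{-68 + u}$ ($d{\left(m,u \right)} = \frac{m + 214}{u - 68} = \frac{214 + m}{-68 + u}$)
$\sqrt{d{\left(148,Y \right)} - 751} = \sqrt{\frac{214 + 148}{-68 + \sqrt{23}} - 751} = \sqrt{\frac{1}{-68 + \sqrt{23}} \cdot 362 - 751} = \sqrt{\frac{362}{-68 + \sqrt{23}} - 751} = \sqrt{-751 + \frac{362}{-68 + \sqrt{23}}}$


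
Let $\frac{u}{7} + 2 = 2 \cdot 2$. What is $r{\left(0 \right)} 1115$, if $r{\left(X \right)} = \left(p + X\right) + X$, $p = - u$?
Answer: $-15610$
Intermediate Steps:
$u = 14$ ($u = -14 + 7 \cdot 2 \cdot 2 = -14 + 7 \cdot 4 = -14 + 28 = 14$)
$p = -14$ ($p = \left(-1\right) 14 = -14$)
$r{\left(X \right)} = -14 + 2 X$ ($r{\left(X \right)} = \left(-14 + X\right) + X = -14 + 2 X$)
$r{\left(0 \right)} 1115 = \left(-14 + 2 \cdot 0\right) 1115 = \left(-14 + 0\right) 1115 = \left(-14\right) 1115 = -15610$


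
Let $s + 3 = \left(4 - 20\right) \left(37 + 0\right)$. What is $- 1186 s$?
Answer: $705670$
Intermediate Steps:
$s = -595$ ($s = -3 + \left(4 - 20\right) \left(37 + 0\right) = -3 - 592 = -595$)
$- 1186 s = \left(-1186\right) \left(-595\right) = 705670$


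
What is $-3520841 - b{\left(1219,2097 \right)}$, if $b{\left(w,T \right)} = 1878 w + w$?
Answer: $-5811342$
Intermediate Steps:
$b{\left(w,T \right)} = 1879 w$
$-3520841 - b{\left(1219,2097 \right)} = -3520841 - 1879 \cdot 1219 = -3520841 - 2290501 = -5811342$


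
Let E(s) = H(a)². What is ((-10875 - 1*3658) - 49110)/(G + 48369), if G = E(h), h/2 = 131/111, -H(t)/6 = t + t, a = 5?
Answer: -63643/51969 ≈ -1.2246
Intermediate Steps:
H(t) = -12*t (H(t) = -6*(t + t) = -12*t)
h = 262/111 (h = 2*(131/111) = 262/111 ≈ 2.3604)
E(s) = 3600 (E(s) = (-12*5)² = (-60)² = 3600)
G = 3600
((-10875 - 1*3658) - 49110)/(G + 48369) = ((-10875 - 1*3658) - 49110)/(3600 + 48369) = ((-10875 - 3658) - 49110)/51969 = (-14533 - 49110)*(1/51969) = -63643*1/51969 = -63643/51969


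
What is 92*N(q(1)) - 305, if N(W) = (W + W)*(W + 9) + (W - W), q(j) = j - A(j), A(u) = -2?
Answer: 6319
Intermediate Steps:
q(j) = 2 + j (q(j) = j - 1*(-2) = j + 2 = 2 + j)
N(W) = 2*W*(9 + W) (N(W) = (2*W)*(9 + W) + 0 = 2*W*(9 + W) + 0 = 2*W*(9 + W))
92*N(q(1)) - 305 = 92*(2*(2 + 1)*(9 + (2 + 1))) - 305 = 92*(2*3*(9 + 3)) - 305 = 92*(2*3*12) - 305 = 92*72 - 305 = 6624 - 305 = 6319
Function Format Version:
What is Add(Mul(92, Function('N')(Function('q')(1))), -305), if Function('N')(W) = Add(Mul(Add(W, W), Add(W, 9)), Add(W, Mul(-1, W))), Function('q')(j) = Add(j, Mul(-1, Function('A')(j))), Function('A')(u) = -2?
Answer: 6319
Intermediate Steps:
Function('q')(j) = Add(2, j) (Function('q')(j) = Add(j, Mul(-1, -2)) = Add(j, 2) = Add(2, j))
Function('N')(W) = Mul(2, W, Add(9, W)) (Function('N')(W) = Add(Mul(Mul(2, W), Add(9, W)), 0) = Add(Mul(2, W, Add(9, W)), 0) = Mul(2, W, Add(9, W)))
Add(Mul(92, Function('N')(Function('q')(1))), -305) = Add(Mul(92, Mul(2, Add(2, 1), Add(9, Add(2, 1)))), -305) = Add(Mul(92, Mul(2, 3, Add(9, 3))), -305) = Add(Mul(92, Mul(2, 3, 12)), -305) = Add(Mul(92, 72), -305) = Add(6624, -305) = 6319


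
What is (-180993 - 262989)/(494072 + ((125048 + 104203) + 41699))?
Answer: -221991/382511 ≈ -0.58035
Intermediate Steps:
(-180993 - 262989)/(494072 + ((125048 + 104203) + 41699)) = -443982/(494072 + (229251 + 41699)) = -443982/(494072 + 270950) = -443982/765022 = -443982*1/765022 = -221991/382511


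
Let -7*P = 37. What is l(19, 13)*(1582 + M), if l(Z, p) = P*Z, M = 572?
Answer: -1514262/7 ≈ -2.1632e+5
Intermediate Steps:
P = -37/7 (P = -⅐*37 = -37/7 ≈ -5.2857)
l(Z, p) = -37*Z/7
l(19, 13)*(1582 + M) = (-37/7*19)*(1582 + 572) = -703/7*2154 = -1514262/7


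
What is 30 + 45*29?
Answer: 1335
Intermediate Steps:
30 + 45*29 = 30 + 1305 = 1335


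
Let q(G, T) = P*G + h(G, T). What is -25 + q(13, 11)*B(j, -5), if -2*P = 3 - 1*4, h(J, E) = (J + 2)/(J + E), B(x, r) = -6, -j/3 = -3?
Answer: -271/4 ≈ -67.750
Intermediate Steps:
j = 9 (j = -3*(-3) = 9)
h(J, E) = (2 + J)/(E + J)
P = ½ (P = -(3 - 1*4)/2 = -(3 - 4)/2 = -½*(-1) = ½ ≈ 0.50000)
q(G, T) = G/2 + (2 + G)/(G + T) (q(G, T) = G/2 + (2 + G)/(T + G) = G/2 + (2 + G)/(G + T))
-25 + q(13, 11)*B(j, -5) = -25 + ((2 + 13 + (½)*13*(13 + 11))/(13 + 11))*(-6) = -25 + ((2 + 13 + (½)*13*24)/24)*(-6) = -25 + ((2 + 13 + 156)/24)*(-6) = -25 + ((1/24)*171)*(-6) = -25 + (57/8)*(-6) = -25 - 171/4 = -271/4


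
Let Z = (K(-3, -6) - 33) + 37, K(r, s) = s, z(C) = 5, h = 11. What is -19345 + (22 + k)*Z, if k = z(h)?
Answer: -19399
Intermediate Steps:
k = 5
Z = -2 (Z = (-6 - 33) + 37 = -39 + 37 = -2)
-19345 + (22 + k)*Z = -19345 + (22 + 5)*(-2) = -19345 + 27*(-2) = -19345 - 54 = -19399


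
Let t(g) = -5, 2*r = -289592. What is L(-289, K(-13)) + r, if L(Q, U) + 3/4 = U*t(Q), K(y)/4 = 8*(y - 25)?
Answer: -554867/4 ≈ -1.3872e+5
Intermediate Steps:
r = -144796 (r = (½)*(-289592) = -144796)
K(y) = -800 + 32*y (K(y) = 4*(8*(y - 25)) = 4*(8*(-25 + y)) = 4*(-200 + 8*y) = -800 + 32*y)
L(Q, U) = -¾ - 5*U (L(Q, U) = -¾ + U*(-5) = -¾ - 5*U)
L(-289, K(-13)) + r = (-¾ - 5*(-800 + 32*(-13))) - 144796 = (-¾ - 5*(-800 - 416)) - 144796 = (-¾ - 5*(-1216)) - 144796 = (-¾ + 6080) - 144796 = 24317/4 - 144796 = -554867/4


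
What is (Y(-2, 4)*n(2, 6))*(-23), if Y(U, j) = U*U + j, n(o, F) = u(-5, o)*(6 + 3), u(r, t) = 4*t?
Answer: -13248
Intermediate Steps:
n(o, F) = 36*o (n(o, F) = (4*o)*(6 + 3) = (4*o)*9 = 36*o)
Y(U, j) = j + U² (Y(U, j) = U² + j = j + U²)
(Y(-2, 4)*n(2, 6))*(-23) = ((4 + (-2)²)*(36*2))*(-23) = ((4 + 4)*72)*(-23) = (8*72)*(-23) = 576*(-23) = -13248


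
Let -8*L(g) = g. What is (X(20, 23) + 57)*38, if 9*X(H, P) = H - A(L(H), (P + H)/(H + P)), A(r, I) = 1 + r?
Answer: 20311/9 ≈ 2256.8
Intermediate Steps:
L(g) = -g/8
X(H, P) = -1/9 + H/8 (X(H, P) = (H - (1 - H/8))/9 = (H + (-1 + H/8))/9 = (-1 + 9*H/8)/9 = -1/9 + H/8)
(X(20, 23) + 57)*38 = ((-1/9 + (1/8)*20) + 57)*38 = ((-1/9 + 5/2) + 57)*38 = (43/18 + 57)*38 = (1069/18)*38 = 20311/9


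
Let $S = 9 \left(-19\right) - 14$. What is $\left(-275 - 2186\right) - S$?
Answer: $-2276$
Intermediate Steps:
$S = -185$ ($S = -171 - 14 = -185$)
$\left(-275 - 2186\right) - S = \left(-275 - 2186\right) - -185 = -2461 + 185 = -2276$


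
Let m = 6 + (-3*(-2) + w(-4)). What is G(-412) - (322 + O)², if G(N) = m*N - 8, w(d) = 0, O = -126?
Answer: -43368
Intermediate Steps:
m = 12 (m = 6 + (-3*(-2) + 0) = 6 + (6 + 0) = 6 + 6 = 12)
G(N) = -8 + 12*N (G(N) = 12*N - 8 = -8 + 12*N)
G(-412) - (322 + O)² = (-8 + 12*(-412)) - (322 - 126)² = (-8 - 4944) - 1*196² = -4952 - 1*38416 = -4952 - 38416 = -43368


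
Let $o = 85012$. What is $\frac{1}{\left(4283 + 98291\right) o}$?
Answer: $\frac{1}{8720020888} \approx 1.1468 \cdot 10^{-10}$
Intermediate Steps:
$\frac{1}{\left(4283 + 98291\right) o} = \frac{1}{\left(4283 + 98291\right) 85012} = \frac{1}{102574} \cdot \frac{1}{85012} = \frac{1}{8720020888}$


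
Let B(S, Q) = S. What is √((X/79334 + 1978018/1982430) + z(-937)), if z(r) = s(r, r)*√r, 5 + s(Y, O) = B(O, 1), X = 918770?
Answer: √(2160685442884432575010 - 161809060722473316667950*I*√937)/13106175135 ≈ 120.1 - 120.05*I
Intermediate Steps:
s(Y, O) = -5 + O
z(r) = √r*(-5 + r) (z(r) = (-5 + r)*√r = √r*(-5 + r))
√((X/79334 + 1978018/1982430) + z(-937)) = √((918770/79334 + 1978018/1982430) + √(-937)*(-5 - 937)) = √((918770*(1/79334) + 1978018*(1/1982430)) + (I*√937)*(-942)) = √((459385/39667 + 989009/991215) - 942*I*√937) = √(494580322778/39318525405 - 942*I*√937)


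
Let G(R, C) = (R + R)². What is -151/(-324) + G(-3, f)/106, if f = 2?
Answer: 13835/17172 ≈ 0.80567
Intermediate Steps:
G(R, C) = 4*R² (G(R, C) = (2*R)² = 4*R²)
-151/(-324) + G(-3, f)/106 = -151/(-324) + (4*(-3)²)/106 = -151*(-1/324) + (4*9)*(1/106) = 151/324 + 36*(1/106) = 151/324 + 18/53 = 13835/17172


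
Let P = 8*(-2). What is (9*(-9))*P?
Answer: 1296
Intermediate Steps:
P = -16
(9*(-9))*P = (9*(-9))*(-16) = -81*(-16) = 1296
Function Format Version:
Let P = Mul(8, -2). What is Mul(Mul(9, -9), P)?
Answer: 1296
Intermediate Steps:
P = -16
Mul(Mul(9, -9), P) = Mul(Mul(9, -9), -16) = Mul(-81, -16) = 1296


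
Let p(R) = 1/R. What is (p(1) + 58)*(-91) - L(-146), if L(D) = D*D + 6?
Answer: -26691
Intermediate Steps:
L(D) = 6 + D**2 (L(D) = D**2 + 6 = 6 + D**2)
(p(1) + 58)*(-91) - L(-146) = (1/1 + 58)*(-91) - (6 + (-146)**2) = (1 + 58)*(-91) - (6 + 21316) = 59*(-91) - 1*21322 = -5369 - 21322 = -26691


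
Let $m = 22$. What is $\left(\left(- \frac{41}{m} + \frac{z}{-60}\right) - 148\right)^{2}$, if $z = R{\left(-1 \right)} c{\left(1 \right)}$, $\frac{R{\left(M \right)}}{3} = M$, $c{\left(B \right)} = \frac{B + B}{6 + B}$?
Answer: $\frac{3328366864}{148225} \approx 22455.0$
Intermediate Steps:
$c{\left(B \right)} = \frac{2 B}{6 + B}$
$R{\left(M \right)} = 3 M$
$z = - \frac{6}{7}$ ($z = 3 \left(-1\right) 2 \cdot 1 \frac{1}{6 + 1} = - 3 \cdot 2 \cdot 1 \cdot \frac{1}{7} = \left(-3\right) \frac{2}{7} = - \frac{6}{7} \approx -0.85714$)
$\left(\left(- \frac{41}{m} + \frac{z}{-60}\right) - 148\right)^{2} = \left(\left(- \frac{41}{22} - \frac{6}{7 \left(-60\right)}\right) - 148\right)^{2} = \left(\left(\left(-41\right) \frac{1}{22} - - \frac{1}{70}\right) - 148\right)^{2} = \left(\left(- \frac{41}{22} + \frac{1}{70}\right) - 148\right)^{2} = \left(- \frac{712}{385} - 148\right)^{2} = \left(- \frac{57692}{385}\right)^{2} = \frac{3328366864}{148225}$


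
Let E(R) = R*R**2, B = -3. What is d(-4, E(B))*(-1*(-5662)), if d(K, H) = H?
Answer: -152874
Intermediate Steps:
E(R) = R**3
d(-4, E(B))*(-1*(-5662)) = (-3)**3*(-1*(-5662)) = -27*5662 = -152874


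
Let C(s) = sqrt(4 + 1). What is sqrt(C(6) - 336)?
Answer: sqrt(-336 + sqrt(5)) ≈ 18.269*I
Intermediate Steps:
C(s) = sqrt(5)
sqrt(C(6) - 336) = sqrt(sqrt(5) - 336) = sqrt(-336 + sqrt(5))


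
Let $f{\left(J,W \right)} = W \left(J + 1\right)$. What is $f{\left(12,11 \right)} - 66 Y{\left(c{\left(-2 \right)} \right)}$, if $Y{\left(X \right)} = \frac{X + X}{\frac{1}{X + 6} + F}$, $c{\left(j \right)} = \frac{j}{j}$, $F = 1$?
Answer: $\frac{55}{2} \approx 27.5$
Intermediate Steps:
$c{\left(j \right)} = 1$
$Y{\left(X \right)} = \frac{2 X}{1 + \frac{1}{6 + X}}$ ($Y{\left(X \right)} = \frac{X + X}{\frac{1}{X + 6} + 1} = \frac{2 X}{\frac{1}{6 + X} + 1} = \frac{2 X}{1 + \frac{1}{6 + X}}$)
$f{\left(J,W \right)} = W \left(1 + J\right)$
$f{\left(12,11 \right)} - 66 Y{\left(c{\left(-2 \right)} \right)} = 11 \left(1 + 12\right) - 66 \cdot 2 \cdot 1 \frac{1}{7 + 1} \left(6 + 1\right) = 11 \cdot 13 - 66 \cdot 2 \cdot 1 \cdot \frac{1}{8} \cdot 7 = 143 - 66 \cdot 2 \cdot 1 \cdot \frac{1}{8} \cdot 7 = 143 - \frac{231}{2} = \frac{55}{2}$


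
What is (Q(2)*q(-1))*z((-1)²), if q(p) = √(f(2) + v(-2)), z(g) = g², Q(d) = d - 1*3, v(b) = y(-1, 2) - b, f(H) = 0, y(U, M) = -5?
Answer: -I*√3 ≈ -1.732*I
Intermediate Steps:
v(b) = -5 - b
Q(d) = -3 + d (Q(d) = d - 3 = -3 + d)
q(p) = I*√3 (q(p) = √(0 + (-5 - 1*(-2))) = √(0 + (-5 + 2)) = √(0 - 3) = √(-3) = I*√3)
(Q(2)*q(-1))*z((-1)²) = ((-3 + 2)*(I*√3))*((-1)²)² = -I*√3*1² = -I*√3*1 = -I*√3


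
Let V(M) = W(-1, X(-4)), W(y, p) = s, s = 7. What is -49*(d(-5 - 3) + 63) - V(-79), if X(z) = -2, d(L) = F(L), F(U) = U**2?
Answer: -6230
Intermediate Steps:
d(L) = L**2
W(y, p) = 7
V(M) = 7
-49*(d(-5 - 3) + 63) - V(-79) = -49*((-5 - 3)**2 + 63) - 1*7 = -49*((-8)**2 + 63) - 7 = -49*(64 + 63) - 7 = -49*127 - 7 = -6223 - 7 = -6230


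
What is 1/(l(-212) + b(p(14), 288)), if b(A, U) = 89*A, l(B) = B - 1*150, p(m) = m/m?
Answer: -1/273 ≈ -0.0036630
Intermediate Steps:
p(m) = 1
l(B) = -150 + B (l(B) = B - 150 = -150 + B)
1/(l(-212) + b(p(14), 288)) = 1/((-150 - 212) + 89*1) = 1/(-362 + 89) = 1/(-273) = -1/273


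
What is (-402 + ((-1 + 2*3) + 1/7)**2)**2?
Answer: 338633604/2401 ≈ 1.4104e+5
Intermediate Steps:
(-402 + ((-1 + 2*3) + 1/7)**2)**2 = (-402 + ((-1 + 6) + 1/7)**2)**2 = (-402 + (5 + 1/7)**2)**2 = (-402 + (36/7)**2)**2 = (-402 + 1296/49)**2 = (-18402/49)**2 = 338633604/2401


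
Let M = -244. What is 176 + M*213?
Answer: -51796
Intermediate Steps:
176 + M*213 = 176 - 244*213 = 176 - 51972 = -51796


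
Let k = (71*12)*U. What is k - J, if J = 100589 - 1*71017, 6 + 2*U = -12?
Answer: -37240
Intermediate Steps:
U = -9 (U = -3 + (½)*(-12) = -3 - 6 = -9)
k = -7668 (k = (71*12)*(-9) = 852*(-9) = -7668)
J = 29572 (J = 100589 - 71017 = 29572)
k - J = -7668 - 1*29572 = -7668 - 29572 = -37240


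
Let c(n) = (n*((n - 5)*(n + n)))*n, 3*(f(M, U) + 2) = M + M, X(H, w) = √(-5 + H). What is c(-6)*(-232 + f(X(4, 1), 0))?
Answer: -1111968 + 3168*I ≈ -1.112e+6 + 3168.0*I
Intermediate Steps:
f(M, U) = -2 + 2*M/3 (f(M, U) = -2 + (M + M)/3 = -2 + (2*M)/3 = -2 + 2*M/3)
c(n) = 2*n³*(-5 + n) (c(n) = (n*((-5 + n)*(2*n)))*n = (n*(2*n*(-5 + n)))*n = (2*n²*(-5 + n))*n = 2*n³*(-5 + n))
c(-6)*(-232 + f(X(4, 1), 0)) = (2*(-6)³*(-5 - 6))*(-232 + (-2 + 2*√(-5 + 4)/3)) = (2*(-216)*(-11))*(-232 + (-2 + 2*√(-1)/3)) = 4752*(-232 + (-2 + 2*I/3)) = 4752*(-234 + 2*I/3) = -1111968 + 3168*I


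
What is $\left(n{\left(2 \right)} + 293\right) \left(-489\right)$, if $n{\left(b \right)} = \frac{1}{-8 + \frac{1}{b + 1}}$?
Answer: $- \frac{3293904}{23} \approx -1.4321 \cdot 10^{5}$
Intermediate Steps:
$n{\left(b \right)} = \frac{1}{-8 + \frac{1}{1 + b}}$
$\left(n{\left(2 \right)} + 293\right) \left(-489\right) = \left(\frac{-1 - 2}{7 + 8 \cdot 2} + 293\right) \left(-489\right) = \left(\frac{-1 - 2}{7 + 16} + 293\right) \left(-489\right) = \left(\frac{1}{23} \left(-3\right) + 293\right) \left(-489\right) = \left(- \frac{3}{23} + 293\right) \left(-489\right) = \frac{6736}{23} \left(-489\right) = - \frac{3293904}{23}$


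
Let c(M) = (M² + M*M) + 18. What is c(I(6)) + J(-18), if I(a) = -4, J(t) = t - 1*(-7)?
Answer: 39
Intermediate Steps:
J(t) = 7 + t (J(t) = t + 7 = 7 + t)
c(M) = 18 + 2*M² (c(M) = (M² + M²) + 18 = 2*M² + 18 = 18 + 2*M²)
c(I(6)) + J(-18) = (18 + 2*(-4)²) + (7 - 18) = (18 + 2*16) - 11 = (18 + 32) - 11 = 50 - 11 = 39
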